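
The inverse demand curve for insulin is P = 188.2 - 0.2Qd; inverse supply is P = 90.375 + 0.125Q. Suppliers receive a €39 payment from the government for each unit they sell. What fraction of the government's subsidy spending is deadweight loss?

DWL / government spending = 60/421

Pre-subsidy: 188.2 - 0.2Q = 90.375 + 0.125Q gives Q* = 301 and P* = 128.
With the subsidy, sellers receive Ps = Pb + 39 for each unit, where Pb is the price buyers pay.
On the curves, Pb = 188.2 - 0.2Q and Ps = 90.375 + 0.125Q; the wedge Ps − Pb = 39 gives 90.375 + 0.125Q − (188.2 - 0.2Q) = 39, so Q' = 421.
Then Pb = 188.2 − 0.2·421 = 104 and Ps = 90.375 + 0.125·421 = 143.
ΔCS = ½(301 + 421)(128 − 104) = 8664; ΔPS = ½(301 + 421)(143 − 128) = 5415.
Government spending = 39 × 421 = 16419.
DWL = ½ × 39 × (421 − 301) = 2340; fraction = 2340 / 16419 = 60/421.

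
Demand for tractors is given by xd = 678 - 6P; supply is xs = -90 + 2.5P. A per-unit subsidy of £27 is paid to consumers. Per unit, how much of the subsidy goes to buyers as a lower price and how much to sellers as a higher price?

Buyers gain 135/17 per unit; sellers gain 324/17 per unit

Pre-subsidy: 678 - 6P = -90 + 2.5P gives P* = 1536/17, x* = 2310/17.
With the rebate, buyers effectively pay Pb = Ps − 27, where Ps is the price sellers receive.
Demand in terms of Ps becomes xd = 678 − 6(Ps − 27) = 840 - 6Ps. Setting this equal to supply: 840 - 6Ps = -90 + 2.5Ps, so Ps = 1860/17.
Buyers pay Pb = 1860/17 − 27 = 1401/17; x' = -90 + 2.5·(1860/17) = 3120/17.
Buyers' price falls by P* − Pb = 1536/17 − 1401/17 = 135/17; sellers' price rises by Ps − P* = 1860/17 − 1536/17 = 324/17.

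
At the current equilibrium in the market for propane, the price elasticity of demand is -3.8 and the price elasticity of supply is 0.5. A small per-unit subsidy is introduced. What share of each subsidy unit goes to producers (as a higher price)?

For a small subsidy around the equilibrium, the benefit split depends on the relative slopes, which at a point are proportional to the elasticities.
Buyer share = εs/(εs + |εd|) = 0.5/(0.5 + 3.8) = 5/43; seller share = |εd|/(εs + |εd|) = 38/43.
So producers capture 38/43 of the subsidy.

Producer share = 38/43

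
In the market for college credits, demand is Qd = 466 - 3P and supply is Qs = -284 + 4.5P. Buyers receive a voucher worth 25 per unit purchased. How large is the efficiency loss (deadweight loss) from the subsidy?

Pre-subsidy: 466 - 3P = -284 + 4.5P gives P* = 100, Q* = 166.
With the rebate, buyers effectively pay Pb = Ps − 25, where Ps is the price sellers receive.
Demand in terms of Ps becomes Qd = 466 − 3(Ps − 25) = 541 - 3Ps. Setting this equal to supply: 541 - 3Ps = -284 + 4.5Ps, so Ps = 110.
Buyers pay Pb = 110 − 25 = 85; Q' = -284 + 4.5·110 = 211.
The subsidy expands output by 211 − 166 = 45 past the efficient level; on those units the gap between marginal cost and willingness to pay runs from 0 up to 25.
DWL = ½ × 25 × 45 = 562.5.

Deadweight loss = 562.5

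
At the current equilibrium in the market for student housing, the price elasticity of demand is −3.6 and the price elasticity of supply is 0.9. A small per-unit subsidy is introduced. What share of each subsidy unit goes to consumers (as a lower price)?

Consumer share = 0.2

For a small subsidy around the equilibrium, the benefit split depends on the relative slopes, which at a point are proportional to the elasticities.
Buyer share = εs/(εs + |εd|) = 0.9/(0.9 + 3.6) = 0.2; seller share = |εd|/(εs + |εd|) = 0.8.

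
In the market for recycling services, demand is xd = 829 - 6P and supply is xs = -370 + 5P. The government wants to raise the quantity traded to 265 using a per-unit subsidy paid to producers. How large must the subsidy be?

At x = 265, invert demand for the buyer price: Pb = (829 − 265)/6 = 94; invert supply for the seller price: Ps = (265 − (-370))/5 = 127.
The subsidy must fill the gap: s = Ps − Pb = 127 − 94 = 33.

Required subsidy s = 33 per unit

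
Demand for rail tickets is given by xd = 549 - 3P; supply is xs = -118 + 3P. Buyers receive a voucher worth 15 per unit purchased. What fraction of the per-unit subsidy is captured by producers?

Producer share = 0.5

Pre-subsidy: 549 - 3P = -118 + 3P gives P* = 667/6, x* = 215.5.
With the rebate, buyers effectively pay Pb = Ps − 15, where Ps is the price sellers receive.
Demand in terms of Ps becomes xd = 549 − 3(Ps − 15) = 594 - 3Ps. Setting this equal to supply: 594 - 3Ps = -118 + 3Ps, so Ps = 356/3.
Buyers pay Pb = 356/3 − 15 = 311/3; x' = -118 + 3·(356/3) = 238.
Buyers' price falls by P* − Pb = 667/6 − 311/3 = 7.5; sellers' price rises by Ps − P* = 356/3 − 667/6 = 7.5.
So producers capture 7.5/15 = 0.5 of each unit of subsidy.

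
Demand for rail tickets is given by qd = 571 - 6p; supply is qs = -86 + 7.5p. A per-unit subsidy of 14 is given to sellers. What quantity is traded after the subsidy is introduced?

Pre-subsidy: 571 - 6p = -86 + 7.5p gives p* = 146/3, q* = 279.
With the subsidy, sellers receive ps = pb + 14 for each unit, where pb is the price buyers pay.
Supply in terms of pb becomes qs = -86 + 7.5(pb + 14) = 19 + 7.5pb. Setting this equal to demand: 571 - 6pb = 19 + 7.5pb, so pb = 368/9.
Sellers receive ps = 368/9 + 14 = 494/9; q' = 571 − 6·(368/9) = 977/3.

q' = 977/3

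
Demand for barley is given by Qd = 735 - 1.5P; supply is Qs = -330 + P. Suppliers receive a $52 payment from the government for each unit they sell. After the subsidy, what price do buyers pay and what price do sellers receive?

Pre-subsidy: 735 - 1.5P = -330 + P gives P* = 426, Q* = 96.
With the subsidy, sellers receive Ps = Pb + 52 for each unit, where Pb is the price buyers pay.
Supply in terms of Pb becomes Qs = -330 + 1(Pb + 52) = -278 + Pb. Setting this equal to demand: 735 - 1.5Pb = -278 + Pb, so Pb = 405.2.
Sellers receive Ps = 405.2 + 52 = 457.2; Q' = 735 − 1.5·405.2 = 127.2.

Buyers pay $405.2; sellers receive $457.2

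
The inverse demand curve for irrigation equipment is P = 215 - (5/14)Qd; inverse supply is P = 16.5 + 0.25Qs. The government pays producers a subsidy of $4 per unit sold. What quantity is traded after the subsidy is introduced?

Pre-subsidy: 215 - (5/14)Q = 16.5 + 0.25Q gives Q* = 5558/17 and P* = 1670/17.
With the subsidy, sellers receive Ps = Pb + 4 for each unit, where Pb is the price buyers pay.
On the curves, Pb = 215 - (5/14)Q and Ps = 16.5 + 0.25Q; the wedge Ps − Pb = 4 gives 16.5 + 0.25Q − (215 - (5/14)Q) = 4, so Q' = 5670/17.
Then Pb = 215 − (5/14)·(5670/17) = 1630/17 and Ps = 16.5 + 0.25·(5670/17) = 1698/17.

Q' = 5670/17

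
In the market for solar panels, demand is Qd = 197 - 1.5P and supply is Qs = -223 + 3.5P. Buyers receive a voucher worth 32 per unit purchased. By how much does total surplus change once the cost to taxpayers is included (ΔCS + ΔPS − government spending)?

Net change in total surplus = -537.6

Pre-subsidy: 197 - 1.5P = -223 + 3.5P gives P* = 84, Q* = 71.
With the rebate, buyers effectively pay Pb = Ps − 32, where Ps is the price sellers receive.
Demand in terms of Ps becomes Qd = 197 − 1.5(Ps − 32) = 245 - 1.5Ps. Setting this equal to supply: 245 - 1.5Ps = -223 + 3.5Ps, so Ps = 93.6.
Buyers pay Pb = 93.6 − 32 = 61.6; Q' = -223 + 3.5·93.6 = 104.6.
ΔCS = ½(71 + 104.6)(84 − 61.6) = 1966.72; ΔPS = ½(71 + 104.6)(93.6 − 84) = 842.88.
Government spending = 32 × 104.6 = 3347.2.
Net change = 1966.72 + 842.88 − 3347.2 = -537.6. The loss equals the DWL triangle ½·32·33.6.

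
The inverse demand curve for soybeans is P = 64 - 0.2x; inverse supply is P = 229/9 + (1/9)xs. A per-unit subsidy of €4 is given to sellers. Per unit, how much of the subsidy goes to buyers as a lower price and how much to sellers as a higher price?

Pre-subsidy: 64 - 0.2x = 229/9 + (1/9)x gives x* = 1735/14 and P* = 549/14.
With the subsidy, sellers receive Ps = Pb + 4 for each unit, where Pb is the price buyers pay.
On the curves, Pb = 64 - 0.2x and Ps = 229/9 + (1/9)x; the wedge Ps − Pb = 4 gives 229/9 + (1/9)x − (64 - 0.2x) = 4, so x' = 1915/14.
Then Pb = 64 − 0.2·(1915/14) = 513/14 and Ps = 229/9 + (1/9)·(1915/14) = 569/14.
Buyers' price falls by P* − Pb = 549/14 − 513/14 = 18/7; sellers' price rises by Ps − P* = 569/14 − 549/14 = 10/7.

Buyers gain 18/7 per unit; sellers gain 10/7 per unit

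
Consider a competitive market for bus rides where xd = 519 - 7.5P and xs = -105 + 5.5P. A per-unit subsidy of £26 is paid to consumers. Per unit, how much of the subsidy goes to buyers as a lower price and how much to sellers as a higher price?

Buyers gain £11 per unit; sellers gain £15 per unit

Pre-subsidy: 519 - 7.5P = -105 + 5.5P gives P* = 48, x* = 159.
With the rebate, buyers effectively pay Pb = Ps − 26, where Ps is the price sellers receive.
Demand in terms of Ps becomes xd = 519 − 7.5(Ps − 26) = 714 - 7.5Ps. Setting this equal to supply: 714 - 7.5Ps = -105 + 5.5Ps, so Ps = 63.
Buyers pay Pb = 63 − 26 = 37; x' = -105 + 5.5·63 = 241.5.
Buyers' price falls by P* − Pb = 48 − 37 = 11; sellers' price rises by Ps − P* = 63 − 48 = 15.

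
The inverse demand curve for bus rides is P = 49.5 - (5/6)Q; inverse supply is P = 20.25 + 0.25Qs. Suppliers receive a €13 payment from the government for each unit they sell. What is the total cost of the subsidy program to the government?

Government cost = €507

Pre-subsidy: 49.5 - (5/6)Q = 20.25 + 0.25Q gives Q* = 27 and P* = 27.
With the subsidy, sellers receive Ps = Pb + 13 for each unit, where Pb is the price buyers pay.
On the curves, Pb = 49.5 - (5/6)Q and Ps = 20.25 + 0.25Q; the wedge Ps − Pb = 13 gives 20.25 + 0.25Q − (49.5 - (5/6)Q) = 13, so Q' = 39.
Then Pb = 49.5 − (5/6)·39 = 17 and Ps = 20.25 + 0.25·39 = 30.
Government outlay = subsidy × quantity = 13 × 39 = 507.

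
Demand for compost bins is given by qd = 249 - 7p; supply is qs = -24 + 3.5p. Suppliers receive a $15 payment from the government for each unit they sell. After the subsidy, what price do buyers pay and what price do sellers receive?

Pre-subsidy: 249 - 7p = -24 + 3.5p gives p* = 26, q* = 67.
With the subsidy, sellers receive ps = pb + 15 for each unit, where pb is the price buyers pay.
Supply in terms of pb becomes qs = -24 + 3.5(pb + 15) = 28.5 + 3.5pb. Setting this equal to demand: 249 - 7pb = 28.5 + 3.5pb, so pb = 21.
Sellers receive ps = 21 + 15 = 36; q' = 249 − 7·21 = 102.

Buyers pay $21; sellers receive $36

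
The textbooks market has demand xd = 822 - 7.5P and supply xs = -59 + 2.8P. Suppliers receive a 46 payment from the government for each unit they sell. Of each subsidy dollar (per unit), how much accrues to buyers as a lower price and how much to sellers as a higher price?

Pre-subsidy: 822 - 7.5P = -59 + 2.8P gives P* = 8810/103, x* = 18591/103.
With the subsidy, sellers receive Ps = Pb + 46 for each unit, where Pb is the price buyers pay.
Supply in terms of Pb becomes xs = -59 + 2.8(Pb + 46) = 69.8 + 2.8Pb. Setting this equal to demand: 822 - 7.5Pb = 69.8 + 2.8Pb, so Pb = 7522/103.
Sellers receive Ps = 7522/103 + 46 = 12260/103; x' = 822 − 7.5·(7522/103) = 28251/103.
Buyers' price falls by P* − Pb = 8810/103 − 7522/103 = 1288/103; sellers' price rises by Ps − P* = 12260/103 − 8810/103 = 3450/103.

Buyers gain 1288/103 per unit; sellers gain 3450/103 per unit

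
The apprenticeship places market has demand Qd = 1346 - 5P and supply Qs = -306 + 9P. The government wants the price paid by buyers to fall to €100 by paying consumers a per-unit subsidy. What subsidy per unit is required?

Required subsidy s = €28 per unit

At a buyer price of 100, quantity demanded is 1346 − 5·100 = 846.
Sellers supply 846 only when they receive Ps with -306 + 9·Ps = 846, i.e. Ps = 128.
s = Ps − Pb = 128 − 100 = 28.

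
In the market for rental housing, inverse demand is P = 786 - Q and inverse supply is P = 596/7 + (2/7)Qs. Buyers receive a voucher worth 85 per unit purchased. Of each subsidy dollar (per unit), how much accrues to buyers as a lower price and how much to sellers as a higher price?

Buyers gain 595/9 per unit; sellers gain 170/9 per unit

Pre-subsidy: 786 - Q = 596/7 + (2/7)Q gives Q* = 4906/9 and P* = 2168/9.
With the rebate, buyers effectively pay Pb = Ps − 85, where Ps is the price sellers receive.
On the curves, Pb = 786 - Q and Ps = 596/7 + (2/7)Q; the wedge Ps − Pb = 85 gives 596/7 + (2/7)Q − (786 - Q) = 85, so Q' = 5501/9.
Then Pb = 786 − 1·(5501/9) = 1573/9 and Ps = 596/7 + (2/7)·(5501/9) = 2338/9.
Buyers' price falls by P* − Pb = 2168/9 − 1573/9 = 595/9; sellers' price rises by Ps − P* = 2338/9 − 2168/9 = 170/9.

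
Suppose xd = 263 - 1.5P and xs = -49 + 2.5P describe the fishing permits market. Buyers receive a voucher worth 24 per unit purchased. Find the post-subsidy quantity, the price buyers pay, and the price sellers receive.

x' = 168.5; buyers pay 63; sellers receive 87

Pre-subsidy: 263 - 1.5P = -49 + 2.5P gives P* = 78, x* = 146.
With the rebate, buyers effectively pay Pb = Ps − 24, where Ps is the price sellers receive.
Demand in terms of Ps becomes xd = 263 − 1.5(Ps − 24) = 299 - 1.5Ps. Setting this equal to supply: 299 - 1.5Ps = -49 + 2.5Ps, so Ps = 87.
Buyers pay Pb = 87 − 24 = 63; x' = -49 + 2.5·87 = 168.5.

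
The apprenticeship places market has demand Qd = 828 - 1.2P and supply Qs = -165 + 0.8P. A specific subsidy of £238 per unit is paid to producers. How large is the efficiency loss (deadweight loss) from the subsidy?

Deadweight loss = £13594.56

Pre-subsidy: 828 - 1.2P = -165 + 0.8P gives P* = 496.5, Q* = 232.2.
With the subsidy, sellers receive Ps = Pb + 238 for each unit, where Pb is the price buyers pay.
Supply in terms of Pb becomes Qs = -165 + 0.8(Pb + 238) = 25.4 + 0.8Pb. Setting this equal to demand: 828 - 1.2Pb = 25.4 + 0.8Pb, so Pb = 401.3.
Sellers receive Ps = 401.3 + 238 = 639.3; Q' = 828 − 1.2·401.3 = 346.44.
The subsidy expands output by 346.44 − 232.2 = 114.24 past the efficient level; on those units the gap between marginal cost and willingness to pay runs from 0 up to 238.
DWL = ½ × 238 × 114.24 = 13594.56.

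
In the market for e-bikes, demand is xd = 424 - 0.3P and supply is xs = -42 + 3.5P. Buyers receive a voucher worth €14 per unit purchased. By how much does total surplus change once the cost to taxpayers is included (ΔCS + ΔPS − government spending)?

Pre-subsidy: 424 - 0.3P = -42 + 3.5P gives P* = 2330/19, x* = 7357/19.
With the rebate, buyers effectively pay Pb = Ps − 14, where Ps is the price sellers receive.
Demand in terms of Ps becomes xd = 424 − 0.3(Ps − 14) = 428.2 - 0.3Ps. Setting this equal to supply: 428.2 - 0.3Ps = -42 + 3.5Ps, so Ps = 2351/19.
Buyers pay Pb = 2351/19 − 14 = 2085/19; x' = -42 + 3.5·(2351/19) = 14861/38.
ΔCS = ½(7357/19 + 14861/38)(2330/19 − 2085/19) = 7245875/1444; ΔPS = ½(7357/19 + 14861/38)(2351/19 − 2330/19) = 621075/1444.
Government spending = 14 × 14861/38 = 104027/19.
Net change = 7245875/1444 + 621075/1444 − 104027/19 = -1029/38. The loss equals the DWL triangle ½·14·147/38.

Net change in total surplus = -1029/38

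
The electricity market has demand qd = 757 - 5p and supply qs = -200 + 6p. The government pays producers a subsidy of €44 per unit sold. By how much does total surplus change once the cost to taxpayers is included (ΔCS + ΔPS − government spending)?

Pre-subsidy: 757 - 5p = -200 + 6p gives p* = 87, q* = 322.
With the subsidy, sellers receive ps = pb + 44 for each unit, where pb is the price buyers pay.
Supply in terms of pb becomes qs = -200 + 6(pb + 44) = 64 + 6pb. Setting this equal to demand: 757 - 5pb = 64 + 6pb, so pb = 63.
Sellers receive ps = 63 + 44 = 107; q' = 757 − 5·63 = 442.
ΔCS = ½(322 + 442)(87 − 63) = 9168; ΔPS = ½(322 + 442)(107 − 87) = 7640.
Government spending = 44 × 442 = 19448.
Net change = 9168 + 7640 − 19448 = -2640. The loss equals the DWL triangle ½·44·120.

Net change in total surplus = -€2640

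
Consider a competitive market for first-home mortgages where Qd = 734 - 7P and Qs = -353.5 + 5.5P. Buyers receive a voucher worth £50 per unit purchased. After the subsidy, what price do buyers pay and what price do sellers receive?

Pre-subsidy: 734 - 7P = -353.5 + 5.5P gives P* = 87, Q* = 125.
With the rebate, buyers effectively pay Pb = Ps − 50, where Ps is the price sellers receive.
Demand in terms of Ps becomes Qd = 734 − 7(Ps − 50) = 1084 - 7Ps. Setting this equal to supply: 1084 - 7Ps = -353.5 + 5.5Ps, so Ps = 115.
Buyers pay Pb = 115 − 50 = 65; Q' = -353.5 + 5.5·115 = 279.

Buyers pay £65; sellers receive £115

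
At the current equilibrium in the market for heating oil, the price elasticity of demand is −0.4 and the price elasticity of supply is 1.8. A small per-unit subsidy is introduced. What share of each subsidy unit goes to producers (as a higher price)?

Producer share = 2/11

For a small subsidy around the equilibrium, the benefit split depends on the relative slopes, which at a point are proportional to the elasticities.
Buyer share = εs/(εs + |εd|) = 1.8/(1.8 + 0.4) = 9/11; seller share = |εd|/(εs + |εd|) = 2/11.
So producers capture 2/11 of the subsidy.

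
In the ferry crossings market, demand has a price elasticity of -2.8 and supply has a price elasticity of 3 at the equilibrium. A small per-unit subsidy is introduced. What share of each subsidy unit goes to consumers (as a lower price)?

Consumer share = 15/29

For a small subsidy around the equilibrium, the benefit split depends on the relative slopes, which at a point are proportional to the elasticities.
Buyer share = εs/(εs + |εd|) = 3/(3 + 2.8) = 15/29; seller share = |εd|/(εs + |εd|) = 14/29.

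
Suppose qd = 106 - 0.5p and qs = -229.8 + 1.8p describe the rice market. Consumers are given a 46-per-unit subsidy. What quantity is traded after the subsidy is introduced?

q' = 51

Pre-subsidy: 106 - 0.5p = -229.8 + 1.8p gives p* = 146, q* = 33.
With the rebate, buyers effectively pay pb = ps − 46, where ps is the price sellers receive.
Demand in terms of ps becomes qd = 106 − 0.5(ps − 46) = 129 - 0.5ps. Setting this equal to supply: 129 - 0.5ps = -229.8 + 1.8ps, so ps = 156.
Buyers pay pb = 156 − 46 = 110; q' = -229.8 + 1.8·156 = 51.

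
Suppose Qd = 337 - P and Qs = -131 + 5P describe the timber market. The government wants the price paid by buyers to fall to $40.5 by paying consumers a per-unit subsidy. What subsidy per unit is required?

Required subsidy s = $45 per unit

At a buyer price of 40.5, quantity demanded is 337 − 1·40.5 = 296.5.
Sellers supply 296.5 only when they receive Ps with -131 + 5·Ps = 296.5, i.e. Ps = 85.5.
s = Ps − Pb = 85.5 − 40.5 = 45.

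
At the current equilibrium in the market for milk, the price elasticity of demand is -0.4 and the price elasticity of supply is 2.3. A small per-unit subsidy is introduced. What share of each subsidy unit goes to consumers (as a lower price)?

Consumer share = 23/27

For a small subsidy around the equilibrium, the benefit split depends on the relative slopes, which at a point are proportional to the elasticities.
Buyer share = εs/(εs + |εd|) = 2.3/(2.3 + 0.4) = 23/27; seller share = |εd|/(εs + |εd|) = 4/27.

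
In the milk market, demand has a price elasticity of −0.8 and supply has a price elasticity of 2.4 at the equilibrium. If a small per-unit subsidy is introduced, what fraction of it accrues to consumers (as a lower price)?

For a small subsidy around the equilibrium, the benefit split depends on the relative slopes, which at a point are proportional to the elasticities.
Buyer share = εs/(εs + |εd|) = 2.4/(2.4 + 0.8) = 0.75; seller share = |εd|/(εs + |εd|) = 0.25.

Consumer share = 0.75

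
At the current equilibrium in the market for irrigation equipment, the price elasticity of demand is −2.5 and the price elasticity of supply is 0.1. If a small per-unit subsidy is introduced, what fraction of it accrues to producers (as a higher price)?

Producer share = 25/26

For a small subsidy around the equilibrium, the benefit split depends on the relative slopes, which at a point are proportional to the elasticities.
Buyer share = εs/(εs + |εd|) = 0.1/(0.1 + 2.5) = 1/26; seller share = |εd|/(εs + |εd|) = 25/26.
So producers capture 25/26 of the subsidy.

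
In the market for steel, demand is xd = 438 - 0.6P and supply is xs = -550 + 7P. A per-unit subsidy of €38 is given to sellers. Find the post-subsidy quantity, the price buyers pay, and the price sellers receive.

Pre-subsidy: 438 - 0.6P = -550 + 7P gives P* = 130, x* = 360.
With the subsidy, sellers receive Ps = Pb + 38 for each unit, where Pb is the price buyers pay.
Supply in terms of Pb becomes xs = -550 + 7(Pb + 38) = -284 + 7Pb. Setting this equal to demand: 438 - 0.6Pb = -284 + 7Pb, so Pb = 95.
Sellers receive Ps = 95 + 38 = 133; x' = 438 − 0.6·95 = 381.

x' = 381; buyers pay €95; sellers receive €133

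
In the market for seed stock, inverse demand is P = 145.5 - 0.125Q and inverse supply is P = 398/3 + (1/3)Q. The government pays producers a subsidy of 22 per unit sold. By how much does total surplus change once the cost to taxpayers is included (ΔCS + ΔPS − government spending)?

Net change in total surplus = -528

Pre-subsidy: 145.5 - 0.125Q = 398/3 + (1/3)Q gives Q* = 28 and P* = 142.
With the subsidy, sellers receive Ps = Pb + 22 for each unit, where Pb is the price buyers pay.
On the curves, Pb = 145.5 - 0.125Q and Ps = 398/3 + (1/3)Q; the wedge Ps − Pb = 22 gives 398/3 + (1/3)Q − (145.5 - 0.125Q) = 22, so Q' = 76.
Then Pb = 145.5 − 0.125·76 = 136 and Ps = 398/3 + (1/3)·76 = 158.
ΔCS = ½(28 + 76)(142 − 136) = 312; ΔPS = ½(28 + 76)(158 − 142) = 832.
Government spending = 22 × 76 = 1672.
Net change = 312 + 832 − 1672 = -528. The loss equals the DWL triangle ½·22·48.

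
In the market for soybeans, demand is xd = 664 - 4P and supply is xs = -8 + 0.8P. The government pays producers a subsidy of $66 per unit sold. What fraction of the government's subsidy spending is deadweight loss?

DWL / government spending = 11/74

Pre-subsidy: 664 - 4P = -8 + 0.8P gives P* = 140, x* = 104.
With the subsidy, sellers receive Ps = Pb + 66 for each unit, where Pb is the price buyers pay.
Supply in terms of Pb becomes xs = -8 + 0.8(Pb + 66) = 44.8 + 0.8Pb. Setting this equal to demand: 664 - 4Pb = 44.8 + 0.8Pb, so Pb = 129.
Sellers receive Ps = 129 + 66 = 195; x' = 664 − 4·129 = 148.
ΔCS = ½(104 + 148)(140 − 129) = 1386; ΔPS = ½(104 + 148)(195 − 140) = 6930.
Government spending = 66 × 148 = 9768.
DWL = ½ × 66 × (148 − 104) = 1452; fraction = 1452 / 9768 = 11/74.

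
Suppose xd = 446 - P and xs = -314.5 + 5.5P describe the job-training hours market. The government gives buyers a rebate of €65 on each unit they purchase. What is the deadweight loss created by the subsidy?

Deadweight loss = €1787.5

Pre-subsidy: 446 - P = -314.5 + 5.5P gives P* = 117, x* = 329.
With the rebate, buyers effectively pay Pb = Ps − 65, where Ps is the price sellers receive.
Demand in terms of Ps becomes xd = 446 − 1(Ps − 65) = 511 - Ps. Setting this equal to supply: 511 - Ps = -314.5 + 5.5Ps, so Ps = 127.
Buyers pay Pb = 127 − 65 = 62; x' = -314.5 + 5.5·127 = 384.
The subsidy expands output by 384 − 329 = 55 past the efficient level; on those units the gap between marginal cost and willingness to pay runs from 0 up to 65.
DWL = ½ × 65 × 55 = 1787.5.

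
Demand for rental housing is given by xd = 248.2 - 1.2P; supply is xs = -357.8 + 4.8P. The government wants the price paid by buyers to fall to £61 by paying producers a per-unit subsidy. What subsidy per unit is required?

Required subsidy s = £50 per unit

At a buyer price of 61, quantity demanded is 248.2 − 1.2·61 = 175.
Sellers supply 175 only when they receive Ps with -357.8 + 4.8·Ps = 175, i.e. Ps = 111.
s = Ps − Pb = 111 − 61 = 50.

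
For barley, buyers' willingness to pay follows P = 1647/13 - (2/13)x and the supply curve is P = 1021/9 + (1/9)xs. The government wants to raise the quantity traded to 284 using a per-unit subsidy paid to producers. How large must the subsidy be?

Required subsidy s = 62 per unit

At x = 284, from the demand curve buyers pay Pb = 1647/13 − (2/13)·284 = 83; from the supply curve sellers need Ps = 1021/9 + (1/9)·284 = 145.
The subsidy must fill the gap: s = Ps − Pb = 145 − 83 = 62.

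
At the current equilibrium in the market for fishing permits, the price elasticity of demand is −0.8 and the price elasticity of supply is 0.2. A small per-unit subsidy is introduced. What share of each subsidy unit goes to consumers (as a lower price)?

For a small subsidy around the equilibrium, the benefit split depends on the relative slopes, which at a point are proportional to the elasticities.
Buyer share = εs/(εs + |εd|) = 0.2/(0.2 + 0.8) = 0.2; seller share = |εd|/(εs + |εd|) = 0.8.

Consumer share = 0.2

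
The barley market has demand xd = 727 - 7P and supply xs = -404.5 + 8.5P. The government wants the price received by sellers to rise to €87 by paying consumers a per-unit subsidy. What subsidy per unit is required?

At a seller price of 87, quantity supplied is -404.5 + 8.5·87 = 335.
Buyers absorb 335 only when they pay Pb with 727 − 7·Pb = 335, i.e. Pb = 56.
s = Ps − Pb = 87 − 56 = 31.

Required subsidy s = €31 per unit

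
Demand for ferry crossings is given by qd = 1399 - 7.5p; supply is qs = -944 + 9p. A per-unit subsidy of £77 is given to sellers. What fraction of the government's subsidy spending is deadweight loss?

Pre-subsidy: 1399 - 7.5p = -944 + 9p gives p* = 142, q* = 334.
With the subsidy, sellers receive ps = pb + 77 for each unit, where pb is the price buyers pay.
Supply in terms of pb becomes qs = -944 + 9(pb + 77) = -251 + 9pb. Setting this equal to demand: 1399 - 7.5pb = -251 + 9pb, so pb = 100.
Sellers receive ps = 100 + 77 = 177; q' = 1399 − 7.5·100 = 649.
ΔCS = ½(334 + 649)(142 − 100) = 20643; ΔPS = ½(334 + 649)(177 − 142) = 17202.5.
Government spending = 77 × 649 = 49973.
DWL = ½ × 77 × (649 − 334) = 12127.5; fraction = 12127.5 / 49973 = 315/1298.

DWL / government spending = 315/1298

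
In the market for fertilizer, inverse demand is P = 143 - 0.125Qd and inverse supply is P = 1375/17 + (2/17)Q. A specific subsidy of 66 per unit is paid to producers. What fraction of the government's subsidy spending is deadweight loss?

DWL / government spending = 17/66

Pre-subsidy: 143 - 0.125Q = 1375/17 + (2/17)Q gives Q* = 256 and P* = 111.
With the subsidy, sellers receive Ps = Pb + 66 for each unit, where Pb is the price buyers pay.
On the curves, Pb = 143 - 0.125Q and Ps = 1375/17 + (2/17)Q; the wedge Ps − Pb = 66 gives 1375/17 + (2/17)Q − (143 - 0.125Q) = 66, so Q' = 528.
Then Pb = 143 − 0.125·528 = 77 and Ps = 1375/17 + (2/17)·528 = 143.
ΔCS = ½(256 + 528)(111 − 77) = 13328; ΔPS = ½(256 + 528)(143 − 111) = 12544.
Government spending = 66 × 528 = 34848.
DWL = ½ × 66 × (528 − 256) = 8976; fraction = 8976 / 34848 = 17/66.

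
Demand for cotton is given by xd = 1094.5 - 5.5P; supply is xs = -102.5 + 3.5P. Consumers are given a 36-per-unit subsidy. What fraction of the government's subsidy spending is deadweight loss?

Pre-subsidy: 1094.5 - 5.5P = -102.5 + 3.5P gives P* = 133, x* = 363.
With the rebate, buyers effectively pay Pb = Ps − 36, where Ps is the price sellers receive.
Demand in terms of Ps becomes xd = 1094.5 − 5.5(Ps − 36) = 1292.5 - 5.5Ps. Setting this equal to supply: 1292.5 - 5.5Ps = -102.5 + 3.5Ps, so Ps = 155.
Buyers pay Pb = 155 − 36 = 119; x' = -102.5 + 3.5·155 = 440.
ΔCS = ½(363 + 440)(133 − 119) = 5621; ΔPS = ½(363 + 440)(155 − 133) = 8833.
Government spending = 36 × 440 = 15840.
DWL = ½ × 36 × (440 − 363) = 1386; fraction = 1386 / 15840 = 0.0875.

DWL / government spending = 0.0875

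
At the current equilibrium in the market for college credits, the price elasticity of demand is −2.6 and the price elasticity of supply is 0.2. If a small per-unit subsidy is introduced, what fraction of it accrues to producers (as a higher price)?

Producer share = 13/14

For a small subsidy around the equilibrium, the benefit split depends on the relative slopes, which at a point are proportional to the elasticities.
Buyer share = εs/(εs + |εd|) = 0.2/(0.2 + 2.6) = 1/14; seller share = |εd|/(εs + |εd|) = 13/14.
So producers capture 13/14 of the subsidy.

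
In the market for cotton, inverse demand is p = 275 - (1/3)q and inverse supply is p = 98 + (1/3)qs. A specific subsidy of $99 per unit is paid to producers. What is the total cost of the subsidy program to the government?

Government cost = $40986

Pre-subsidy: 275 - (1/3)q = 98 + (1/3)q gives q* = 265.5 and p* = 186.5.
With the subsidy, sellers receive ps = pb + 99 for each unit, where pb is the price buyers pay.
On the curves, pb = 275 - (1/3)q and ps = 98 + (1/3)q; the wedge ps − pb = 99 gives 98 + (1/3)q − (275 - (1/3)q) = 99, so q' = 414.
Then pb = 275 − (1/3)·414 = 137 and ps = 98 + (1/3)·414 = 236.
Government outlay = subsidy × quantity = 99 × 414 = 40986.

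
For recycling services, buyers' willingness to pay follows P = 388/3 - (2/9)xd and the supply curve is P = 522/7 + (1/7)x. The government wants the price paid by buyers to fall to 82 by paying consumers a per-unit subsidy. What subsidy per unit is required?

At a buyer price of 82, quantity demanded is 582 − 4.5·82 = 213.
Sellers supply 213 only when they receive Ps = 522/7 + (1/7)·213 = 105.
s = Ps − Pb = 105 − 82 = 23.

Required subsidy s = 23 per unit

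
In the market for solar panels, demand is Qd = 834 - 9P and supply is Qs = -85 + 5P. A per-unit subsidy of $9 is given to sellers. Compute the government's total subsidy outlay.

Government cost = 17145/7

Pre-subsidy: 834 - 9P = -85 + 5P gives P* = 919/14, Q* = 3405/14.
With the subsidy, sellers receive Ps = Pb + 9 for each unit, where Pb is the price buyers pay.
Supply in terms of Pb becomes Qs = -85 + 5(Pb + 9) = -40 + 5Pb. Setting this equal to demand: 834 - 9Pb = -40 + 5Pb, so Pb = 437/7.
Sellers receive Ps = 437/7 + 9 = 500/7; Q' = 834 − 9·(437/7) = 1905/7.
Government outlay = subsidy × quantity = 9 × 1905/7 = 17145/7.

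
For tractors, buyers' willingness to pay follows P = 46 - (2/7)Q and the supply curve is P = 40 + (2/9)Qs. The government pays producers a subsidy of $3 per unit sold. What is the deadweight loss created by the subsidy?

Deadweight loss = $8.859375

Pre-subsidy: 46 - (2/7)Q = 40 + (2/9)Q gives Q* = 11.8125 and P* = 42.625.
With the subsidy, sellers receive Ps = Pb + 3 for each unit, where Pb is the price buyers pay.
On the curves, Pb = 46 - (2/7)Q and Ps = 40 + (2/9)Q; the wedge Ps − Pb = 3 gives 40 + (2/9)Q − (46 - (2/7)Q) = 3, so Q' = 17.71875.
Then Pb = 46 − (2/7)·17.71875 = 40.9375 and Ps = 40 + (2/9)·17.71875 = 43.9375.
The subsidy expands output by 17.71875 − 11.8125 = 5.90625 past the efficient level; on those units the gap between marginal cost and willingness to pay runs from 0 up to 3.
DWL = ½ × 3 × 5.90625 = 8.859375.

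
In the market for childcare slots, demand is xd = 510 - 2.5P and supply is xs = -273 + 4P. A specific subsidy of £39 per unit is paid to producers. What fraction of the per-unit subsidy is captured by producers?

Producer share = 5/13

Pre-subsidy: 510 - 2.5P = -273 + 4P gives P* = 1566/13, x* = 2715/13.
With the subsidy, sellers receive Ps = Pb + 39 for each unit, where Pb is the price buyers pay.
Supply in terms of Pb becomes xs = -273 + 4(Pb + 39) = -117 + 4Pb. Setting this equal to demand: 510 - 2.5Pb = -117 + 4Pb, so Pb = 1254/13.
Sellers receive Ps = 1254/13 + 39 = 1761/13; x' = 510 − 2.5·(1254/13) = 3495/13.
Buyers' price falls by P* − Pb = 1566/13 − 1254/13 = 24; sellers' price rises by Ps − P* = 1761/13 − 1566/13 = 15.
So producers capture 15/39 = 5/13 of each unit of subsidy.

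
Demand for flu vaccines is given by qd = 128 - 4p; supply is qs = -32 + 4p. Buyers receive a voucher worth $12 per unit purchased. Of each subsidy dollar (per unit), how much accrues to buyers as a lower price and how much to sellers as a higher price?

Pre-subsidy: 128 - 4p = -32 + 4p gives p* = 20, q* = 48.
With the rebate, buyers effectively pay pb = ps − 12, where ps is the price sellers receive.
Demand in terms of ps becomes qd = 128 − 4(ps − 12) = 176 - 4ps. Setting this equal to supply: 176 - 4ps = -32 + 4ps, so ps = 26.
Buyers pay pb = 26 − 12 = 14; q' = -32 + 4·26 = 72.
Buyers' price falls by p* − pb = 20 − 14 = 6; sellers' price rises by ps − p* = 26 − 20 = 6.

Buyers gain $6 per unit; sellers gain $6 per unit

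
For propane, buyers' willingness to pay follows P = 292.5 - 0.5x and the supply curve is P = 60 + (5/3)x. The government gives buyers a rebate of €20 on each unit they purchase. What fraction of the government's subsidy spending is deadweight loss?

DWL / government spending = 4/101

Pre-subsidy: 292.5 - 0.5x = 60 + (5/3)x gives x* = 1395/13 and P* = 3105/13.
With the rebate, buyers effectively pay Pb = Ps − 20, where Ps is the price sellers receive.
On the curves, Pb = 292.5 - 0.5x and Ps = 60 + (5/3)x; the wedge Ps − Pb = 20 gives 60 + (5/3)x − (292.5 - 0.5x) = 20, so x' = 1515/13.
Then Pb = 292.5 − 0.5·(1515/13) = 3045/13 and Ps = 60 + (5/3)·(1515/13) = 3305/13.
ΔCS = ½(1395/13 + 1515/13)(3105/13 − 3045/13) = 87300/169; ΔPS = ½(1395/13 + 1515/13)(3305/13 − 3105/13) = 291000/169.
Government spending = 20 × 1515/13 = 30300/13.
DWL = ½ × 20 × (1515/13 − 1395/13) = 1200/13; fraction = (1200/13) / (30300/13) = 4/101.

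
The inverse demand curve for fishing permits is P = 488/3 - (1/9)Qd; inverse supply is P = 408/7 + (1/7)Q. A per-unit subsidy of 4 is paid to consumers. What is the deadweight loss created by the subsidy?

Deadweight loss = 31.5

Pre-subsidy: 488/3 - (1/9)Q = 408/7 + (1/7)Q gives Q* = 411 and P* = 117.
With the rebate, buyers effectively pay Pb = Ps − 4, where Ps is the price sellers receive.
On the curves, Pb = 488/3 - (1/9)Q and Ps = 408/7 + (1/7)Q; the wedge Ps − Pb = 4 gives 408/7 + (1/7)Q − (488/3 - (1/9)Q) = 4, so Q' = 426.75.
Then Pb = 488/3 − (1/9)·426.75 = 115.25 and Ps = 408/7 + (1/7)·426.75 = 119.25.
The subsidy expands output by 426.75 − 411 = 15.75 past the efficient level; on those units the gap between marginal cost and willingness to pay runs from 0 up to 4.
DWL = ½ × 4 × 15.75 = 31.5.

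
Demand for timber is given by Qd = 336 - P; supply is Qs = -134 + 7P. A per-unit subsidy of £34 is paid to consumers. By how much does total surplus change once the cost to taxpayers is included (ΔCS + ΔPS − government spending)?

Net change in total surplus = -£505.75

Pre-subsidy: 336 - P = -134 + 7P gives P* = 58.75, Q* = 277.25.
With the rebate, buyers effectively pay Pb = Ps − 34, where Ps is the price sellers receive.
Demand in terms of Ps becomes Qd = 336 − 1(Ps − 34) = 370 - Ps. Setting this equal to supply: 370 - Ps = -134 + 7Ps, so Ps = 63.
Buyers pay Pb = 63 − 34 = 29; Q' = -134 + 7·63 = 307.
ΔCS = ½(277.25 + 307)(58.75 − 29) = 8690.71875; ΔPS = ½(277.25 + 307)(63 − 58.75) = 1241.53125.
Government spending = 34 × 307 = 10438.
Net change = 8690.71875 + 1241.53125 − 10438 = -505.75. The loss equals the DWL triangle ½·34·29.75.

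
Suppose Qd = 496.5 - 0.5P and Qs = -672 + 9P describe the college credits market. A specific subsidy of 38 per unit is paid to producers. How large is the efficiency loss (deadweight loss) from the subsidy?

Deadweight loss = 342

Pre-subsidy: 496.5 - 0.5P = -672 + 9P gives P* = 123, Q* = 435.
With the subsidy, sellers receive Ps = Pb + 38 for each unit, where Pb is the price buyers pay.
Supply in terms of Pb becomes Qs = -672 + 9(Pb + 38) = -330 + 9Pb. Setting this equal to demand: 496.5 - 0.5Pb = -330 + 9Pb, so Pb = 87.
Sellers receive Ps = 87 + 38 = 125; Q' = 496.5 − 0.5·87 = 453.
The subsidy expands output by 453 − 435 = 18 past the efficient level; on those units the gap between marginal cost and willingness to pay runs from 0 up to 38.
DWL = ½ × 38 × 18 = 342.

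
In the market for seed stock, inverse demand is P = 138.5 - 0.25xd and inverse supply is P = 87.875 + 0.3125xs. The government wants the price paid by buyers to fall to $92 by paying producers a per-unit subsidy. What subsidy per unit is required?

At a buyer price of 92, quantity demanded is 554 − 4·92 = 186.
Sellers supply 186 only when they receive Ps = 87.875 + 0.3125·186 = 146.
s = Ps − Pb = 146 − 92 = 54.

Required subsidy s = $54 per unit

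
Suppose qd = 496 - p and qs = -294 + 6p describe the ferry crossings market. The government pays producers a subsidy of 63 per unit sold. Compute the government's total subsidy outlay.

Pre-subsidy: 496 - p = -294 + 6p gives p* = 790/7, q* = 2682/7.
With the subsidy, sellers receive ps = pb + 63 for each unit, where pb is the price buyers pay.
Supply in terms of pb becomes qs = -294 + 6(pb + 63) = 84 + 6pb. Setting this equal to demand: 496 - pb = 84 + 6pb, so pb = 412/7.
Sellers receive ps = 412/7 + 63 = 853/7; q' = 496 − 1·(412/7) = 3060/7.
Government outlay = subsidy × quantity = 63 × 3060/7 = 27540.

Government cost = 27540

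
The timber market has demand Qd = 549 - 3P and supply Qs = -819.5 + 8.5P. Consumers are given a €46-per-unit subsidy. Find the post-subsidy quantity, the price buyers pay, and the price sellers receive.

Pre-subsidy: 549 - 3P = -819.5 + 8.5P gives P* = 119, Q* = 192.
With the rebate, buyers effectively pay Pb = Ps − 46, where Ps is the price sellers receive.
Demand in terms of Ps becomes Qd = 549 − 3(Ps − 46) = 687 - 3Ps. Setting this equal to supply: 687 - 3Ps = -819.5 + 8.5Ps, so Ps = 131.
Buyers pay Pb = 131 − 46 = 85; Q' = -819.5 + 8.5·131 = 294.

Q' = 294; buyers pay €85; sellers receive €131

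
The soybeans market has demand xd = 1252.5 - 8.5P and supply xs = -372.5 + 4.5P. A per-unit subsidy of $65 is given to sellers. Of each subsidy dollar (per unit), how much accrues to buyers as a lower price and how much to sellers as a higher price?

Buyers gain $22.5 per unit; sellers gain $42.5 per unit

Pre-subsidy: 1252.5 - 8.5P = -372.5 + 4.5P gives P* = 125, x* = 190.
With the subsidy, sellers receive Ps = Pb + 65 for each unit, where Pb is the price buyers pay.
Supply in terms of Pb becomes xs = -372.5 + 4.5(Pb + 65) = -80 + 4.5Pb. Setting this equal to demand: 1252.5 - 8.5Pb = -80 + 4.5Pb, so Pb = 102.5.
Sellers receive Ps = 102.5 + 65 = 167.5; x' = 1252.5 − 8.5·102.5 = 381.25.
Buyers' price falls by P* − Pb = 125 − 102.5 = 22.5; sellers' price rises by Ps − P* = 167.5 − 125 = 42.5.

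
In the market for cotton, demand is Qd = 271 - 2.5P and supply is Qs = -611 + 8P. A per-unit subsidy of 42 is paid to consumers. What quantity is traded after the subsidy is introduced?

Pre-subsidy: 271 - 2.5P = -611 + 8P gives P* = 84, Q* = 61.
With the rebate, buyers effectively pay Pb = Ps − 42, where Ps is the price sellers receive.
Demand in terms of Ps becomes Qd = 271 − 2.5(Ps − 42) = 376 - 2.5Ps. Setting this equal to supply: 376 - 2.5Ps = -611 + 8Ps, so Ps = 94.
Buyers pay Pb = 94 − 42 = 52; Q' = -611 + 8·94 = 141.

Q' = 141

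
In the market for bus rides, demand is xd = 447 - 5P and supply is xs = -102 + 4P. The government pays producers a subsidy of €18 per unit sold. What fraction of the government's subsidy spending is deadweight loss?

Pre-subsidy: 447 - 5P = -102 + 4P gives P* = 61, x* = 142.
With the subsidy, sellers receive Ps = Pb + 18 for each unit, where Pb is the price buyers pay.
Supply in terms of Pb becomes xs = -102 + 4(Pb + 18) = -30 + 4Pb. Setting this equal to demand: 447 - 5Pb = -30 + 4Pb, so Pb = 53.
Sellers receive Ps = 53 + 18 = 71; x' = 447 − 5·53 = 182.
ΔCS = ½(142 + 182)(61 − 53) = 1296; ΔPS = ½(142 + 182)(71 − 61) = 1620.
Government spending = 18 × 182 = 3276.
DWL = ½ × 18 × (182 − 142) = 360; fraction = 360 / 3276 = 10/91.

DWL / government spending = 10/91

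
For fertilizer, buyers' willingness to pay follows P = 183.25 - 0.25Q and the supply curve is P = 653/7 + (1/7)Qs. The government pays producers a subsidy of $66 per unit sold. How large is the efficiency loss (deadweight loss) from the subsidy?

Pre-subsidy: 183.25 - 0.25Q = 653/7 + (1/7)Q gives Q* = 229 and P* = 126.
With the subsidy, sellers receive Ps = Pb + 66 for each unit, where Pb is the price buyers pay.
On the curves, Pb = 183.25 - 0.25Q and Ps = 653/7 + (1/7)Q; the wedge Ps − Pb = 66 gives 653/7 + (1/7)Q − (183.25 - 0.25Q) = 66, so Q' = 397.
Then Pb = 183.25 − 0.25·397 = 84 and Ps = 653/7 + (1/7)·397 = 150.
The subsidy expands output by 397 − 229 = 168 past the efficient level; on those units the gap between marginal cost and willingness to pay runs from 0 up to 66.
DWL = ½ × 66 × 168 = 5544.

Deadweight loss = $5544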